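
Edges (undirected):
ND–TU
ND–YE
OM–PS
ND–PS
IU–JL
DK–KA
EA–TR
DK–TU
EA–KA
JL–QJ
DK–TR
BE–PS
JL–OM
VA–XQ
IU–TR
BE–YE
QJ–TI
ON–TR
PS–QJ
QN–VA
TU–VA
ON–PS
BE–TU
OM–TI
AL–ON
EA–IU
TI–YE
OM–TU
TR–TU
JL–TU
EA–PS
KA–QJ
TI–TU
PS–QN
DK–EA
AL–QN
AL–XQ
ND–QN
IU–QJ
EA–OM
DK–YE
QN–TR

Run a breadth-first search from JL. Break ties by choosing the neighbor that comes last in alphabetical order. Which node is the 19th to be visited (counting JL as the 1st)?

Visit JL; enqueue TU, QJ, OM, IU → queue [TU, QJ, OM, IU]
Visit TU; enqueue VA, TR, TI, ND, DK, BE → queue [QJ, OM, IU, VA, TR, TI, ND, DK, BE]
Visit QJ; enqueue PS, KA → queue [OM, IU, VA, TR, TI, ND, DK, BE, PS, KA]
Visit OM; enqueue EA → queue [IU, VA, TR, TI, ND, DK, BE, PS, KA, EA]
Visit IU → queue [VA, TR, TI, ND, DK, BE, PS, KA, EA]
Visit VA; enqueue XQ, QN → queue [TR, TI, ND, DK, BE, PS, KA, EA, XQ, QN]
Visit TR; enqueue ON → queue [TI, ND, DK, BE, PS, KA, EA, XQ, QN, ON]
Visit TI; enqueue YE → queue [ND, DK, BE, PS, KA, EA, XQ, QN, ON, YE]
Visit ND → queue [DK, BE, PS, KA, EA, XQ, QN, ON, YE]
Visit DK → queue [BE, PS, KA, EA, XQ, QN, ON, YE]
Visit BE → queue [PS, KA, EA, XQ, QN, ON, YE]
Visit PS → queue [KA, EA, XQ, QN, ON, YE]
Visit KA → queue [EA, XQ, QN, ON, YE]
Visit EA → queue [XQ, QN, ON, YE]
Visit XQ; enqueue AL → queue [QN, ON, YE, AL]
Visit QN → queue [ON, YE, AL]
Visit ON → queue [YE, AL]
Visit YE → queue [AL]
Visit AL → queue []

Visit order: JL, TU, QJ, OM, IU, VA, TR, TI, ND, DK, BE, PS, KA, EA, XQ, QN, ON, YE, AL

AL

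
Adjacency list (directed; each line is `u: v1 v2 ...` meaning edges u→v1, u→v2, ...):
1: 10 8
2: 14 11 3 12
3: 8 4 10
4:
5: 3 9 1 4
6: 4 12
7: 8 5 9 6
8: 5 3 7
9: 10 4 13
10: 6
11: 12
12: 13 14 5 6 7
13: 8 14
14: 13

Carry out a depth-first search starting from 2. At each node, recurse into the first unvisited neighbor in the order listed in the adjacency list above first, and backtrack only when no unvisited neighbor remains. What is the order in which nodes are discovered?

2, 14, 13, 8, 5, 3, 4, 10, 6, 12, 7, 9, 1, 11

Visit 2
2 → 14
14 → 13
13 → 8
8 → 5
5 → 3
3 → 4
3 → 10
10 → 6
6 → 12
12 → 7
7 → 9
5 → 1
2 → 11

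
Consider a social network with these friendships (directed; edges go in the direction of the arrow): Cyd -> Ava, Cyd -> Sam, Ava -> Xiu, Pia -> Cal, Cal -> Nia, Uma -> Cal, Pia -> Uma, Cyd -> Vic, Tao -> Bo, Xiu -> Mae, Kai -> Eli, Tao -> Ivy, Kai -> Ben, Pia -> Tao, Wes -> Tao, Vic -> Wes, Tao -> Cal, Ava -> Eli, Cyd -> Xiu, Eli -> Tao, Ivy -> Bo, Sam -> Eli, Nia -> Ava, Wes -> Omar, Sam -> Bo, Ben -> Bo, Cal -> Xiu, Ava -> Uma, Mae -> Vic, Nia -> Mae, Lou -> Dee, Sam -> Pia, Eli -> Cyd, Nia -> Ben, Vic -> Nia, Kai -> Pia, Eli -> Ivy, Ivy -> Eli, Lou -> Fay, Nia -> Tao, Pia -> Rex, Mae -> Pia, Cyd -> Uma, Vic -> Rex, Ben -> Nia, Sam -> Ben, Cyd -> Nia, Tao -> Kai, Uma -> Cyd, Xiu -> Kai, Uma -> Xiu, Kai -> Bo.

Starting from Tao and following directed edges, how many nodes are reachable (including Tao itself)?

BFS from Tao visits: Tao, Kai, Ivy, Cal, Bo, Pia, Eli, Ben, Xiu, Nia, Uma, Rex, Cyd, Mae, Ava, Vic, Sam, Wes, Omar
Reachable nodes: 19 of 22 total.

19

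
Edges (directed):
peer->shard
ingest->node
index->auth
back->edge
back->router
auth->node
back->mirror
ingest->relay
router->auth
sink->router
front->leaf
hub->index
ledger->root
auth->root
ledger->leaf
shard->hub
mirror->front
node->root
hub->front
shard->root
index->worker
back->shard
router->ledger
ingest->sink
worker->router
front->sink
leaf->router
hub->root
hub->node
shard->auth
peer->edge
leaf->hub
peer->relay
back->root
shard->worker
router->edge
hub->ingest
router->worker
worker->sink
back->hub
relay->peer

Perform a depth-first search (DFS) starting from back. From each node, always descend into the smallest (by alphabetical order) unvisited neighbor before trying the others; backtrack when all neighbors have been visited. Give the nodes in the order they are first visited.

Visit back
back → edge
back → hub
hub → front
front → leaf
leaf → router
router → auth
auth → node
node → root
router → ledger
router → worker
worker → sink
hub → index
hub → ingest
ingest → relay
relay → peer
peer → shard
back → mirror

back, edge, hub, front, leaf, router, auth, node, root, ledger, worker, sink, index, ingest, relay, peer, shard, mirror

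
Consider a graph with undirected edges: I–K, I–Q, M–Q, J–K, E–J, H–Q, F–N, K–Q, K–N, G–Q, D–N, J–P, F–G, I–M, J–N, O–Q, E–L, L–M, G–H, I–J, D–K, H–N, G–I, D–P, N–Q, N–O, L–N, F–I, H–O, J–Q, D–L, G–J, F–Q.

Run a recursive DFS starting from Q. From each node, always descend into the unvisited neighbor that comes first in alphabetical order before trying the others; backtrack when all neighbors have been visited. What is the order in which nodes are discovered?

Q -> F -> G -> H -> N -> D -> K -> I -> J -> E -> L -> M -> P -> O

Visit Q
Q → F
F → G
G → H
H → N
N → D
D → K
K → I
I → J
J → E
E → L
L → M
J → P
N → O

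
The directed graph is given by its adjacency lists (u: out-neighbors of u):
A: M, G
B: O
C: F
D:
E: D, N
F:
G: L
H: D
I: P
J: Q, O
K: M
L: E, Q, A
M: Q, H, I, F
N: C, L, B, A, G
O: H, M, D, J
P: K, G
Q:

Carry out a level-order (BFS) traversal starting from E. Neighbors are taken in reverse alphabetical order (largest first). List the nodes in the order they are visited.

Visit E; enqueue N, D → queue [N, D]
Visit N; enqueue L, G, C, B, A → queue [D, L, G, C, B, A]
Visit D → queue [L, G, C, B, A]
Visit L; enqueue Q → queue [G, C, B, A, Q]
Visit G → queue [C, B, A, Q]
Visit C; enqueue F → queue [B, A, Q, F]
Visit B; enqueue O → queue [A, Q, F, O]
Visit A; enqueue M → queue [Q, F, O, M]
Visit Q → queue [F, O, M]
Visit F → queue [O, M]
Visit O; enqueue J, H → queue [M, J, H]
Visit M; enqueue I → queue [J, H, I]
Visit J → queue [H, I]
Visit H → queue [I]
Visit I; enqueue P → queue [P]
Visit P; enqueue K → queue [K]
Visit K → queue []

E -> N -> D -> L -> G -> C -> B -> A -> Q -> F -> O -> M -> J -> H -> I -> P -> K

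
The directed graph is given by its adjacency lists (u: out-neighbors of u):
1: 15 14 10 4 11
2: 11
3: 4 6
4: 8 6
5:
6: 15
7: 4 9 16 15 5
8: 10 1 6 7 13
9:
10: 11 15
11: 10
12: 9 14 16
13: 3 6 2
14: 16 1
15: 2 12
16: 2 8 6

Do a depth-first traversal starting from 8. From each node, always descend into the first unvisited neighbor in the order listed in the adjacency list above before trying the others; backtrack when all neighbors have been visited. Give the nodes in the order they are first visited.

Visit 8
8 → 10
10 → 11
10 → 15
15 → 2
15 → 12
12 → 9
12 → 14
14 → 16
16 → 6
14 → 1
1 → 4
8 → 7
7 → 5
8 → 13
13 → 3

8 10 11 15 2 12 9 14 16 6 1 4 7 5 13 3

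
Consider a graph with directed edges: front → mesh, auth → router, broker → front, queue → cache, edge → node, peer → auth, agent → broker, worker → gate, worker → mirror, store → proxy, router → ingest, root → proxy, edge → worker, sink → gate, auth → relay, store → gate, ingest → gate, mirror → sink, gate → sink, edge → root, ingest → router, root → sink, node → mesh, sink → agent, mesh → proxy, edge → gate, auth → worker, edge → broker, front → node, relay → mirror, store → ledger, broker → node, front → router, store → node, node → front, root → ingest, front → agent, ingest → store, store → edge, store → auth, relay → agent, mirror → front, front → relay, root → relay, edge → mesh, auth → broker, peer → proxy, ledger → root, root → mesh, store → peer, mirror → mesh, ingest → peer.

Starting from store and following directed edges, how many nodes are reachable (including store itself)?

BFS from store visits: store, auth, edge, gate, ledger, node, peer, proxy, broker, relay, router, worker, mesh, root, sink, front, agent, mirror, ingest
Reachable nodes: 19 of 21 total.

19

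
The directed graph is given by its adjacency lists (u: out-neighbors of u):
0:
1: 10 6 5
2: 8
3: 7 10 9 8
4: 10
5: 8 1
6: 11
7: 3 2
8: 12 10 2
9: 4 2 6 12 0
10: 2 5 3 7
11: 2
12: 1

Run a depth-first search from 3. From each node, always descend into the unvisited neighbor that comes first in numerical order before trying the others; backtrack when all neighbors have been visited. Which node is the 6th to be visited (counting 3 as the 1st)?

Visit 3
3 → 7
7 → 2
2 → 8
8 → 10
10 → 5
5 → 1
1 → 6
6 → 11
8 → 12
3 → 9
9 → 0
9 → 4

Visit order: 3, 7, 2, 8, 10, 5, 1, 6, 11, 12, 9, 0, 4

5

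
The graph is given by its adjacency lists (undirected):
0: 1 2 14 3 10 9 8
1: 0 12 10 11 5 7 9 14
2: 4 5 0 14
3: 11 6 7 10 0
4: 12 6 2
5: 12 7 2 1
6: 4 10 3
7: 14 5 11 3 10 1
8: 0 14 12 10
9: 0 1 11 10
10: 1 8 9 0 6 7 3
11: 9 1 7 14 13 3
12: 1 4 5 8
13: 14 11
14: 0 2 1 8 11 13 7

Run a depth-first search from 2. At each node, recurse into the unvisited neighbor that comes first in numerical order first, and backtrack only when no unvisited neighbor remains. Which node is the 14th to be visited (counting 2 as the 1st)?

Visit 2
2 → 0
0 → 1
1 → 5
5 → 7
7 → 3
3 → 6
6 → 4
4 → 12
12 → 8
8 → 10
10 → 9
9 → 11
11 → 13
13 → 14

Visit order: 2, 0, 1, 5, 7, 3, 6, 4, 12, 8, 10, 9, 11, 13, 14

13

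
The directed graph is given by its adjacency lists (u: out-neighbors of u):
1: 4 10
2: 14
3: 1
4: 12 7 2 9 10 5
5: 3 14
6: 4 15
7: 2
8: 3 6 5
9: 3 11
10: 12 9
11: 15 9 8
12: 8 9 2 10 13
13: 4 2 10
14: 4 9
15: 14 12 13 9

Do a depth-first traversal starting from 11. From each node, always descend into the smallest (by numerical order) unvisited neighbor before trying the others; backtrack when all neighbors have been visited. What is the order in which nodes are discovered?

11 → 8 → 3 → 1 → 4 → 2 → 14 → 9 → 5 → 7 → 10 → 12 → 13 → 6 → 15

Visit 11
11 → 8
8 → 3
3 → 1
1 → 4
4 → 2
2 → 14
14 → 9
4 → 5
4 → 7
4 → 10
10 → 12
12 → 13
8 → 6
6 → 15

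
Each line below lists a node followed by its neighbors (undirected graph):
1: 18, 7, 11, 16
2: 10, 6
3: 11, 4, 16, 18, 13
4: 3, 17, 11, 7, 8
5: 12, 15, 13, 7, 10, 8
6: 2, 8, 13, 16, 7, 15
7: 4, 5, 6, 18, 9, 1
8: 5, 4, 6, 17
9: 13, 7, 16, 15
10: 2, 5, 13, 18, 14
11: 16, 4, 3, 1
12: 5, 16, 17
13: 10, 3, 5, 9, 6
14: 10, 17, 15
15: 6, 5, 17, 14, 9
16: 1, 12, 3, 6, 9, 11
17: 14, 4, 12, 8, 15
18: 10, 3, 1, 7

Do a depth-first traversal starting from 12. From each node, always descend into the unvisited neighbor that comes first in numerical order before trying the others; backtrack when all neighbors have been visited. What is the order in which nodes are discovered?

Visit 12
12 → 5
5 → 7
7 → 1
1 → 11
11 → 3
3 → 4
4 → 8
8 → 6
6 → 2
2 → 10
10 → 13
13 → 9
9 → 15
15 → 14
14 → 17
9 → 16
10 → 18

12, 5, 7, 1, 11, 3, 4, 8, 6, 2, 10, 13, 9, 15, 14, 17, 16, 18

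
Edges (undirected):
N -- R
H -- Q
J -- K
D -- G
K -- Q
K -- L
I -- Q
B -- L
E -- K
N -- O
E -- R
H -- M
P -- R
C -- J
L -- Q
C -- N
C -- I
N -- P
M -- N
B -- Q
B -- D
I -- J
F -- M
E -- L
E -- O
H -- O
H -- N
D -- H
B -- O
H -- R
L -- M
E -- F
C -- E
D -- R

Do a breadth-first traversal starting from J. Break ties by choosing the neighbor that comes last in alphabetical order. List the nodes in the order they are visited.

J, K, I, C, Q, L, E, N, H, B, M, R, O, F, P, D, G

Visit J; enqueue K, I, C → queue [K, I, C]
Visit K; enqueue Q, L, E → queue [I, C, Q, L, E]
Visit I → queue [C, Q, L, E]
Visit C; enqueue N → queue [Q, L, E, N]
Visit Q; enqueue H, B → queue [L, E, N, H, B]
Visit L; enqueue M → queue [E, N, H, B, M]
Visit E; enqueue R, O, F → queue [N, H, B, M, R, O, F]
Visit N; enqueue P → queue [H, B, M, R, O, F, P]
Visit H; enqueue D → queue [B, M, R, O, F, P, D]
Visit B → queue [M, R, O, F, P, D]
Visit M → queue [R, O, F, P, D]
Visit R → queue [O, F, P, D]
Visit O → queue [F, P, D]
Visit F → queue [P, D]
Visit P → queue [D]
Visit D; enqueue G → queue [G]
Visit G → queue []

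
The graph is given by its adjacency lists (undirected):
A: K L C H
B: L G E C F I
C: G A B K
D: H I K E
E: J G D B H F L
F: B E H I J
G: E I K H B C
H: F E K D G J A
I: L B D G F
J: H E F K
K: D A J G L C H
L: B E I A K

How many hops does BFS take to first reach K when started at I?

2

Level 0: I
Level 1: B, D, F, G, L
Level 2: A, C, E, H, J, K
K first appears at level 2.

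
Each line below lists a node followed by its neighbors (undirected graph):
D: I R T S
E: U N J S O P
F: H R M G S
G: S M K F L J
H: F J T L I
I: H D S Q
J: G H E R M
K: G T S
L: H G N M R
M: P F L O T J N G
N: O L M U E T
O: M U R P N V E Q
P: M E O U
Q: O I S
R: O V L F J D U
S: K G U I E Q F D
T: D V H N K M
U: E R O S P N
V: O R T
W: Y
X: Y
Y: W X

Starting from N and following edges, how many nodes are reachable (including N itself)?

19

BFS from N visits: N, O, L, M, U, E, T, R, P, V, Q, H, G, F, J, S, D, K, I
Reachable nodes: 19 of 22 total.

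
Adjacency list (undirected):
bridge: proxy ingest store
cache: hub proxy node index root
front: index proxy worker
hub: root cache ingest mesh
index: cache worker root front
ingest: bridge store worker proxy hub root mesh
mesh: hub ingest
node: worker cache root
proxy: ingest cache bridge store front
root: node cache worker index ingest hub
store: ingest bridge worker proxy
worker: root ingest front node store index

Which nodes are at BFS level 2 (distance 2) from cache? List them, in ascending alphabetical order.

Level 0: cache
Level 1: hub, index, node, proxy, root
Level 2: bridge, front, ingest, mesh, store, worker

bridge, front, ingest, mesh, store, worker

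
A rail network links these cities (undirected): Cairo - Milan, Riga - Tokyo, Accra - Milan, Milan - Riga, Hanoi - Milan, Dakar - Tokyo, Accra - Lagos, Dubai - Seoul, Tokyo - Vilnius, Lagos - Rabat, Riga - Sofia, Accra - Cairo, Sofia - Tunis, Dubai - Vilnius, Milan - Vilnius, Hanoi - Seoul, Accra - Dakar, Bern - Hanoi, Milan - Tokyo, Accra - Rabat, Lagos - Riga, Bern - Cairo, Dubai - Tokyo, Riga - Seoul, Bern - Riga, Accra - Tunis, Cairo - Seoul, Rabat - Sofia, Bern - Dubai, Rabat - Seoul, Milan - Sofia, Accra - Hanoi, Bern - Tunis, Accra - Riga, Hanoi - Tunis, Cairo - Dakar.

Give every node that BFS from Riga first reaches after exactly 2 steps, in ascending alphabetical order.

Cairo, Dakar, Dubai, Hanoi, Rabat, Tunis, Vilnius

Level 0: Riga
Level 1: Accra, Bern, Lagos, Milan, Seoul, Sofia, Tokyo
Level 2: Cairo, Dakar, Dubai, Hanoi, Rabat, Tunis, Vilnius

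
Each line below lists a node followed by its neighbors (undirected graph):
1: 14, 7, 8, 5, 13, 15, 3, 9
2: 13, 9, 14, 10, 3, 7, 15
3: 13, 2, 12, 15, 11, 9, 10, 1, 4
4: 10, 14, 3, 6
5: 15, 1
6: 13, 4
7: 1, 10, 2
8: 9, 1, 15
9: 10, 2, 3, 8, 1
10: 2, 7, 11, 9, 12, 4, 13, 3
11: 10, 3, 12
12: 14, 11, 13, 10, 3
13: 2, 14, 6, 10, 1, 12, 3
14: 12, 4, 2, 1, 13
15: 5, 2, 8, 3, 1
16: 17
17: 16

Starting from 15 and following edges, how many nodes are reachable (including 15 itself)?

BFS from 15 visits: 15, 8, 5, 3, 2, 1, 9, 13, 12, 11, 10, 4, 14, 7, 6
Reachable nodes: 15 of 17 total.

15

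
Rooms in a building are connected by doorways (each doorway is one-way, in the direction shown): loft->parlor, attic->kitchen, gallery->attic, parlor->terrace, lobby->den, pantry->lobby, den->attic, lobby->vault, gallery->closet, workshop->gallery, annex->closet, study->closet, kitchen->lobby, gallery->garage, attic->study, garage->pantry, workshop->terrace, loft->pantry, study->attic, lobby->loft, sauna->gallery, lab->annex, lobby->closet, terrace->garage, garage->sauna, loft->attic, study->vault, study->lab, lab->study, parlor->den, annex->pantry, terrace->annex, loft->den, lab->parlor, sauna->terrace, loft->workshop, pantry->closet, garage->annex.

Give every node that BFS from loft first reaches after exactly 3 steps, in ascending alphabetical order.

Level 0: loft
Level 1: attic, den, pantry, parlor, workshop
Level 2: closet, gallery, kitchen, lobby, study, terrace
Level 3: annex, garage, lab, vault
Level 4: sauna

annex, garage, lab, vault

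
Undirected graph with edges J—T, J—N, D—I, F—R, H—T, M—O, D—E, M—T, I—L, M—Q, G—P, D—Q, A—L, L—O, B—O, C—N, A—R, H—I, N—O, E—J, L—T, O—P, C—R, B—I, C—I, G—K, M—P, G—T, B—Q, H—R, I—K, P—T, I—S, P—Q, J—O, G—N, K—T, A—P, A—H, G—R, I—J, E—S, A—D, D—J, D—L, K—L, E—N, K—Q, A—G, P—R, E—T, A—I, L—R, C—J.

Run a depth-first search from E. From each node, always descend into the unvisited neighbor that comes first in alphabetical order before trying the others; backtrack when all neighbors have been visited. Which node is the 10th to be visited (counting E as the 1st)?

Visit E
E → D
D → A
A → G
G → K
K → I
I → B
B → O
O → J
J → C
C → N
C → R
R → F
R → H
H → T
T → L
T → M
M → P
P → Q
I → S

Visit order: E, D, A, G, K, I, B, O, J, C, N, R, F, H, T, L, M, P, Q, S

C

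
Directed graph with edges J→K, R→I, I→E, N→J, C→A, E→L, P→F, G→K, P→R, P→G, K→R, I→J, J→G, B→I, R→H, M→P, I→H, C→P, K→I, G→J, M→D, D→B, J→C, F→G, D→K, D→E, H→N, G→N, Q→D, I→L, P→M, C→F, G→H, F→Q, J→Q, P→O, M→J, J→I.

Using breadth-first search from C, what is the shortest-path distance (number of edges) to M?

Level 0: C
Level 1: A, F, P
Level 2: G, M, O, Q, R
Level 3: D, H, I, J, K, N
Level 4: B, E, L
M first appears at level 2.

2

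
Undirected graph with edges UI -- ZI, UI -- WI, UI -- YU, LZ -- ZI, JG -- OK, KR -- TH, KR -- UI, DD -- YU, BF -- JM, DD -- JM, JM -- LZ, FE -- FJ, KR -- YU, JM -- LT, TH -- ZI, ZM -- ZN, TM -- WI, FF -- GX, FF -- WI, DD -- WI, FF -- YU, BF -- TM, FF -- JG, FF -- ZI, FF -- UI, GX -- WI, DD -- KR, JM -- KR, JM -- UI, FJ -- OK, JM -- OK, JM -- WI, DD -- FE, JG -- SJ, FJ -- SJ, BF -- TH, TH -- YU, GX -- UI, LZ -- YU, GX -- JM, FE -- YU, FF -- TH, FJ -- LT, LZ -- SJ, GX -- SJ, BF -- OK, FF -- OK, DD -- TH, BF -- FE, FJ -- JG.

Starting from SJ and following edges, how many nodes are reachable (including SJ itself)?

19

BFS from SJ visits: SJ, FJ, GX, JG, LZ, FE, LT, OK, FF, JM, UI, WI, YU, ZI, BF, DD, TH, KR, TM
Reachable nodes: 19 of 21 total.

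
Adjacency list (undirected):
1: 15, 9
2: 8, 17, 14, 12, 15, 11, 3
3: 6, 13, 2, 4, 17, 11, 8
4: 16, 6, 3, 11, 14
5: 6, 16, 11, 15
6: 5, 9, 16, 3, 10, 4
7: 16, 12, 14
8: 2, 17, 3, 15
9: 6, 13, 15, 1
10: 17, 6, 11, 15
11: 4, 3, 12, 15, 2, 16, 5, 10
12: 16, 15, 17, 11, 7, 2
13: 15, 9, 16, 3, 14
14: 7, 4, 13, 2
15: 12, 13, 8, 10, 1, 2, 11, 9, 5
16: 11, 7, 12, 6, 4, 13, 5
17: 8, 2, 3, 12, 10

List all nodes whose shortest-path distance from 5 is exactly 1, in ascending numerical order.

6, 11, 15, 16

Level 0: 5
Level 1: 6, 11, 15, 16
Level 2: 1, 2, 3, 4, 7, 8, 9, 10, 12, 13
Level 3: 14, 17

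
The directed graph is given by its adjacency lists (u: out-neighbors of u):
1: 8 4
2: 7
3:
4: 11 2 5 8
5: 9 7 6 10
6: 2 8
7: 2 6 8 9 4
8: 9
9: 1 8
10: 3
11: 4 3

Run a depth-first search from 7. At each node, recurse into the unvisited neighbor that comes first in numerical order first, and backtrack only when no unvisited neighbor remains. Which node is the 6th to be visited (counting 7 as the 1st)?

Visit 7
7 → 2
7 → 4
4 → 5
5 → 6
6 → 8
8 → 9
9 → 1
5 → 10
10 → 3
4 → 11

Visit order: 7, 2, 4, 5, 6, 8, 9, 1, 10, 3, 11

8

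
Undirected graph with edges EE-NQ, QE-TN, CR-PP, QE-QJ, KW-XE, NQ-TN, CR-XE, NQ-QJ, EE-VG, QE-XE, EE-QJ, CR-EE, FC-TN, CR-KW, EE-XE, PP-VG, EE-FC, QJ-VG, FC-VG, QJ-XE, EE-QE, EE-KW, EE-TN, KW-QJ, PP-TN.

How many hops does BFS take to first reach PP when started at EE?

Level 0: EE
Level 1: CR, FC, KW, NQ, QE, QJ, TN, VG, XE
Level 2: PP
PP first appears at level 2.

2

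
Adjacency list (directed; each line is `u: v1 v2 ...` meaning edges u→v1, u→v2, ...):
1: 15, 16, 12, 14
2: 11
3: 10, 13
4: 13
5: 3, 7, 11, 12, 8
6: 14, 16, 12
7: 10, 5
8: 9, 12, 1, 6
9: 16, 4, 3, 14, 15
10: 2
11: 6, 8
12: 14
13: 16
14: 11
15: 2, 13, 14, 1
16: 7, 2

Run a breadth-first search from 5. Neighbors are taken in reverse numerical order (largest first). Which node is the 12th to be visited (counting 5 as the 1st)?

13

Visit 5; enqueue 12, 11, 8, 7, 3 → queue [12, 11, 8, 7, 3]
Visit 12; enqueue 14 → queue [11, 8, 7, 3, 14]
Visit 11; enqueue 6 → queue [8, 7, 3, 14, 6]
Visit 8; enqueue 9, 1 → queue [7, 3, 14, 6, 9, 1]
Visit 7; enqueue 10 → queue [3, 14, 6, 9, 1, 10]
Visit 3; enqueue 13 → queue [14, 6, 9, 1, 10, 13]
Visit 14 → queue [6, 9, 1, 10, 13]
Visit 6; enqueue 16 → queue [9, 1, 10, 13, 16]
Visit 9; enqueue 15, 4 → queue [1, 10, 13, 16, 15, 4]
Visit 1 → queue [10, 13, 16, 15, 4]
Visit 10; enqueue 2 → queue [13, 16, 15, 4, 2]
Visit 13 → queue [16, 15, 4, 2]
Visit 16 → queue [15, 4, 2]
Visit 15 → queue [4, 2]
Visit 4 → queue [2]
Visit 2 → queue []

Visit order: 5, 12, 11, 8, 7, 3, 14, 6, 9, 1, 10, 13, 16, 15, 4, 2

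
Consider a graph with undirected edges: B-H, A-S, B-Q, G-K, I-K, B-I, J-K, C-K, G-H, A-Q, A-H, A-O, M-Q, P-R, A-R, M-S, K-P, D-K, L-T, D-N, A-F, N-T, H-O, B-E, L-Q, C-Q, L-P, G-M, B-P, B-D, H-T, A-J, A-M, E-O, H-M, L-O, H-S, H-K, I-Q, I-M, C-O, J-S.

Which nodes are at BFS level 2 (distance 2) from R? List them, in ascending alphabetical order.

Level 0: R
Level 1: A, P
Level 2: B, F, H, J, K, L, M, O, Q, S
Level 3: C, D, E, G, I, T
Level 4: N

B, F, H, J, K, L, M, O, Q, S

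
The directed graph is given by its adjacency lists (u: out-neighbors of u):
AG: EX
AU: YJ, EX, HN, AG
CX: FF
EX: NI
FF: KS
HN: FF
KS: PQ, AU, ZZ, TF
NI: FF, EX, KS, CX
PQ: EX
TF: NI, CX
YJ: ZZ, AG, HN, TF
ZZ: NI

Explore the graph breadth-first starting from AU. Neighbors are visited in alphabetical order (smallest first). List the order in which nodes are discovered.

AU, AG, EX, HN, YJ, NI, FF, TF, ZZ, CX, KS, PQ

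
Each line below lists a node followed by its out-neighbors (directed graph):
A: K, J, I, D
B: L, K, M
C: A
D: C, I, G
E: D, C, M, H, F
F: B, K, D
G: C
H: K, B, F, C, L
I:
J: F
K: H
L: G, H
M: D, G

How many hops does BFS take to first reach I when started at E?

Level 0: E
Level 1: C, D, F, H, M
Level 2: A, B, G, I, K, L
Level 3: J
I first appears at level 2.

2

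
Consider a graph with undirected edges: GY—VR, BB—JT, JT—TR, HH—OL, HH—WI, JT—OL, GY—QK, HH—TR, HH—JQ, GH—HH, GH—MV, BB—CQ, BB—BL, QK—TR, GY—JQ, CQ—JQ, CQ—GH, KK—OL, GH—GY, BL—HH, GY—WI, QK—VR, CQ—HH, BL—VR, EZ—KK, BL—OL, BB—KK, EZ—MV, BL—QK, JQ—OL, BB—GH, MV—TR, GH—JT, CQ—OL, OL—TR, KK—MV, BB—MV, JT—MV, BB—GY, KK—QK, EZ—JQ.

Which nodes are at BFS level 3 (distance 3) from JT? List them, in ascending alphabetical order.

VR, WI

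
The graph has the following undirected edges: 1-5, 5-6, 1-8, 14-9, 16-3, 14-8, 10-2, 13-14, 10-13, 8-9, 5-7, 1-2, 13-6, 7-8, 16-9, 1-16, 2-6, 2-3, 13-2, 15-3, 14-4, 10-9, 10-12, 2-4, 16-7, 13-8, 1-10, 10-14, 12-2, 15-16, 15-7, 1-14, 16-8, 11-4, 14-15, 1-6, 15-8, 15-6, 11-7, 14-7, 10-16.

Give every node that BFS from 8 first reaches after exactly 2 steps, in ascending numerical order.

Level 0: 8
Level 1: 1, 7, 9, 13, 14, 15, 16
Level 2: 2, 3, 4, 5, 6, 10, 11
Level 3: 12

2, 3, 4, 5, 6, 10, 11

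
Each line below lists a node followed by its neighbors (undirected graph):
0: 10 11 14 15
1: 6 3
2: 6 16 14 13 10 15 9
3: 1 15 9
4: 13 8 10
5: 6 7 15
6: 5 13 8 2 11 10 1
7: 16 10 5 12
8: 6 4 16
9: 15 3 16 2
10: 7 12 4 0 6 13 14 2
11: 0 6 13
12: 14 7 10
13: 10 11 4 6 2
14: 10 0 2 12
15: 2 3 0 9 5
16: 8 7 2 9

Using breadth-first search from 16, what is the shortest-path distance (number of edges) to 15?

2

Level 0: 16
Level 1: 2, 7, 8, 9
Level 2: 3, 4, 5, 6, 10, 12, 13, 14, 15
Level 3: 0, 1, 11
15 first appears at level 2.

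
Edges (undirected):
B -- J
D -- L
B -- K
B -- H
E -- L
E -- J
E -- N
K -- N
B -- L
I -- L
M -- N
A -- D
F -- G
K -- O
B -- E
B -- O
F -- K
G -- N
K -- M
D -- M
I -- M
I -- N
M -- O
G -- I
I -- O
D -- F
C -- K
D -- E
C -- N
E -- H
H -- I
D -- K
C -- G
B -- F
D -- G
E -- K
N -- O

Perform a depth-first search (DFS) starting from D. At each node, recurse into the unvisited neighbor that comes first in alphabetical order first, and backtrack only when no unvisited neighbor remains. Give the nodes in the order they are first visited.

Visit D
D → A
D → E
E → B
B → F
F → G
G → C
C → K
K → M
M → I
I → H
I → L
I → N
N → O
B → J

D → A → E → B → F → G → C → K → M → I → H → L → N → O → J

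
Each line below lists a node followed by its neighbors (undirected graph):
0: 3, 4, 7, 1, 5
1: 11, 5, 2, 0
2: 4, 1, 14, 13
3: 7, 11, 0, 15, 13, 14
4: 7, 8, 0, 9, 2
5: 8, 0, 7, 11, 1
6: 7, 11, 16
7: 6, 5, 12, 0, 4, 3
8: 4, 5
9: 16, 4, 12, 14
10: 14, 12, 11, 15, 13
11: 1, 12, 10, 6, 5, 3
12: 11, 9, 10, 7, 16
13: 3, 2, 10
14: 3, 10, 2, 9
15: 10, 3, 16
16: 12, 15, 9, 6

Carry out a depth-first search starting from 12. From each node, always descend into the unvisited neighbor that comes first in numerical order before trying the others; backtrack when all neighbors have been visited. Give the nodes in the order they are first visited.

12 → 7 → 0 → 1 → 2 → 4 → 8 → 5 → 11 → 3 → 13 → 10 → 14 → 9 → 16 → 6 → 15

Visit 12
12 → 7
7 → 0
0 → 1
1 → 2
2 → 4
4 → 8
8 → 5
5 → 11
11 → 3
3 → 13
13 → 10
10 → 14
14 → 9
9 → 16
16 → 6
16 → 15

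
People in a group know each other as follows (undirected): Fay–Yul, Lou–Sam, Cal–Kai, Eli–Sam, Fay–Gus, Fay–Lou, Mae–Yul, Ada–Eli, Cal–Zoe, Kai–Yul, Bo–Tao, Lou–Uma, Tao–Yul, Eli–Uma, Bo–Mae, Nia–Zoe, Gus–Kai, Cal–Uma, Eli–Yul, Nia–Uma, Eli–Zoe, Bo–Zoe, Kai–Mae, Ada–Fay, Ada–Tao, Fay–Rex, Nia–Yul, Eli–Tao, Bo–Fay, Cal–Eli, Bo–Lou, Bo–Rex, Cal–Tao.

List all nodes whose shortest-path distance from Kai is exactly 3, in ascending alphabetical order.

Ada, Lou, Rex, Sam

Level 0: Kai
Level 1: Cal, Gus, Mae, Yul
Level 2: Bo, Eli, Fay, Nia, Tao, Uma, Zoe
Level 3: Ada, Lou, Rex, Sam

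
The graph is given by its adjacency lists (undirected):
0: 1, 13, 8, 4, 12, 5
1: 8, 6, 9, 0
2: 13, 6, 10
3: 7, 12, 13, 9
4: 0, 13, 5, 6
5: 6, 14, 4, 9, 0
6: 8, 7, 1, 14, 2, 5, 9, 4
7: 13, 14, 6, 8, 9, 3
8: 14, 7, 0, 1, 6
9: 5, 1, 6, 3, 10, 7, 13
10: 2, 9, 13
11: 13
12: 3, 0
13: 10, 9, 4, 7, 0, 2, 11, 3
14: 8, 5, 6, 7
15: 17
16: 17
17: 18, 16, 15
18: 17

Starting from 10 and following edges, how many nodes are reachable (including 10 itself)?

BFS from 10 visits: 10, 2, 9, 13, 6, 5, 1, 3, 7, 4, 0, 11, 8, 14, 12
Reachable nodes: 15 of 19 total.

15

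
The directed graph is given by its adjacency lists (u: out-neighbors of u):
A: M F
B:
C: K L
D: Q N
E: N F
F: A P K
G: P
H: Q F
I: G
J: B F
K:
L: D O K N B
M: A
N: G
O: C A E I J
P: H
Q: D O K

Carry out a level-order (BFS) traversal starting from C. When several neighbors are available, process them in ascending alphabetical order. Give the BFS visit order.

C -> K -> L -> B -> D -> N -> O -> Q -> G -> A -> E -> I -> J -> P -> F -> M -> H

Visit C; enqueue K, L → queue [K, L]
Visit K → queue [L]
Visit L; enqueue B, D, N, O → queue [B, D, N, O]
Visit B → queue [D, N, O]
Visit D; enqueue Q → queue [N, O, Q]
Visit N; enqueue G → queue [O, Q, G]
Visit O; enqueue A, E, I, J → queue [Q, G, A, E, I, J]
Visit Q → queue [G, A, E, I, J]
Visit G; enqueue P → queue [A, E, I, J, P]
Visit A; enqueue F, M → queue [E, I, J, P, F, M]
Visit E → queue [I, J, P, F, M]
Visit I → queue [J, P, F, M]
Visit J → queue [P, F, M]
Visit P; enqueue H → queue [F, M, H]
Visit F → queue [M, H]
Visit M → queue [H]
Visit H → queue []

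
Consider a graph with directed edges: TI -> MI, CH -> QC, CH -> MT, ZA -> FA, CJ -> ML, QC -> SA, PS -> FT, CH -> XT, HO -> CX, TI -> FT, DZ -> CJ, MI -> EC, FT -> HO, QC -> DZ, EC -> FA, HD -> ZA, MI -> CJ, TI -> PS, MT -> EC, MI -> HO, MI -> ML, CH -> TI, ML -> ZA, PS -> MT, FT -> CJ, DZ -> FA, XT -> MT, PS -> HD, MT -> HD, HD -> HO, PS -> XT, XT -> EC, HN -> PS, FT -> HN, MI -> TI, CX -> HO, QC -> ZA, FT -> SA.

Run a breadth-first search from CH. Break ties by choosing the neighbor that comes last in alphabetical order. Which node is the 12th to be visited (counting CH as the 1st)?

DZ

Visit CH; enqueue XT, TI, QC, MT → queue [XT, TI, QC, MT]
Visit XT; enqueue EC → queue [TI, QC, MT, EC]
Visit TI; enqueue PS, MI, FT → queue [QC, MT, EC, PS, MI, FT]
Visit QC; enqueue ZA, SA, DZ → queue [MT, EC, PS, MI, FT, ZA, SA, DZ]
Visit MT; enqueue HD → queue [EC, PS, MI, FT, ZA, SA, DZ, HD]
Visit EC; enqueue FA → queue [PS, MI, FT, ZA, SA, DZ, HD, FA]
Visit PS → queue [MI, FT, ZA, SA, DZ, HD, FA]
Visit MI; enqueue ML, HO, CJ → queue [FT, ZA, SA, DZ, HD, FA, ML, HO, CJ]
Visit FT; enqueue HN → queue [ZA, SA, DZ, HD, FA, ML, HO, CJ, HN]
Visit ZA → queue [SA, DZ, HD, FA, ML, HO, CJ, HN]
Visit SA → queue [DZ, HD, FA, ML, HO, CJ, HN]
Visit DZ → queue [HD, FA, ML, HO, CJ, HN]
Visit HD → queue [FA, ML, HO, CJ, HN]
Visit FA → queue [ML, HO, CJ, HN]
Visit ML → queue [HO, CJ, HN]
Visit HO; enqueue CX → queue [CJ, HN, CX]
Visit CJ → queue [HN, CX]
Visit HN → queue [CX]
Visit CX → queue []

Visit order: CH, XT, TI, QC, MT, EC, PS, MI, FT, ZA, SA, DZ, HD, FA, ML, HO, CJ, HN, CX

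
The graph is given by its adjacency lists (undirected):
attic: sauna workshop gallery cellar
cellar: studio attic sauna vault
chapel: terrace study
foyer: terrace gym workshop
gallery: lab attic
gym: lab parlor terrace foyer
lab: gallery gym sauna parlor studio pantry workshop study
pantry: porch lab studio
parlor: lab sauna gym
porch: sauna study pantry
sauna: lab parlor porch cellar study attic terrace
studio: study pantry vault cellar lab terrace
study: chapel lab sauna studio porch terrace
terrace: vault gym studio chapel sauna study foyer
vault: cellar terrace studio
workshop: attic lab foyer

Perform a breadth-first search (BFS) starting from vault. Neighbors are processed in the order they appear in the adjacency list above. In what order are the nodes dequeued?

vault, cellar, terrace, studio, attic, sauna, gym, chapel, study, foyer, pantry, lab, workshop, gallery, parlor, porch

Visit vault; enqueue cellar, terrace, studio → queue [cellar, terrace, studio]
Visit cellar; enqueue attic, sauna → queue [terrace, studio, attic, sauna]
Visit terrace; enqueue gym, chapel, study, foyer → queue [studio, attic, sauna, gym, chapel, study, foyer]
Visit studio; enqueue pantry, lab → queue [attic, sauna, gym, chapel, study, foyer, pantry, lab]
Visit attic; enqueue workshop, gallery → queue [sauna, gym, chapel, study, foyer, pantry, lab, workshop, gallery]
Visit sauna; enqueue parlor, porch → queue [gym, chapel, study, foyer, pantry, lab, workshop, gallery, parlor, porch]
Visit gym → queue [chapel, study, foyer, pantry, lab, workshop, gallery, parlor, porch]
Visit chapel → queue [study, foyer, pantry, lab, workshop, gallery, parlor, porch]
Visit study → queue [foyer, pantry, lab, workshop, gallery, parlor, porch]
Visit foyer → queue [pantry, lab, workshop, gallery, parlor, porch]
Visit pantry → queue [lab, workshop, gallery, parlor, porch]
Visit lab → queue [workshop, gallery, parlor, porch]
Visit workshop → queue [gallery, parlor, porch]
Visit gallery → queue [parlor, porch]
Visit parlor → queue [porch]
Visit porch → queue []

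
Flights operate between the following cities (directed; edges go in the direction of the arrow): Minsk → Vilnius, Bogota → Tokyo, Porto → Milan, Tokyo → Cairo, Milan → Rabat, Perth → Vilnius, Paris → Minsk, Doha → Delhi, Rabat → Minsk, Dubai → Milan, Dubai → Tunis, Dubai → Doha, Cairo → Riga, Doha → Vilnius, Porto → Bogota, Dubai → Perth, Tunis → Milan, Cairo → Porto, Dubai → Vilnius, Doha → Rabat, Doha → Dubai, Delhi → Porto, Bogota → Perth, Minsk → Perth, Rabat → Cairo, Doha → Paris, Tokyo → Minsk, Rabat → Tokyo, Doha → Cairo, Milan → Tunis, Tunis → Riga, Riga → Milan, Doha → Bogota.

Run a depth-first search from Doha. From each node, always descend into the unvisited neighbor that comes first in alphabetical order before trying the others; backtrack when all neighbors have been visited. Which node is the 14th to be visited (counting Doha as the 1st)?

Visit Doha
Doha → Bogota
Bogota → Perth
Perth → Vilnius
Bogota → Tokyo
Tokyo → Cairo
Cairo → Porto
Porto → Milan
Milan → Rabat
Rabat → Minsk
Milan → Tunis
Tunis → Riga
Doha → Delhi
Doha → Dubai
Doha → Paris

Visit order: Doha, Bogota, Perth, Vilnius, Tokyo, Cairo, Porto, Milan, Rabat, Minsk, Tunis, Riga, Delhi, Dubai, Paris

Dubai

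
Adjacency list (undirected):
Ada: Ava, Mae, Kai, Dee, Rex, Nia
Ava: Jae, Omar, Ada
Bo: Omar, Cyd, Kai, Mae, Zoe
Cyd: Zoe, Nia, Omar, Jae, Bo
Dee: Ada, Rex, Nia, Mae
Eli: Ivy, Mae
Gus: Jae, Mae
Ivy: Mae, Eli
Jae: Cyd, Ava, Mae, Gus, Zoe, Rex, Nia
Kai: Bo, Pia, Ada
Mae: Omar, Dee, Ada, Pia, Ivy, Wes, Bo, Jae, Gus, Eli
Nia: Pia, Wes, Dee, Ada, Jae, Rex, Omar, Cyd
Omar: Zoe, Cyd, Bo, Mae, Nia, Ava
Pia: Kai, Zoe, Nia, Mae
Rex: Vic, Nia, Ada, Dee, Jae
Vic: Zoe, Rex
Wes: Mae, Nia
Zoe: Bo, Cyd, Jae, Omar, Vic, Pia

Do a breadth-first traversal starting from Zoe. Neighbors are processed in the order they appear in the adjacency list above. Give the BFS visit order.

Zoe -> Bo -> Cyd -> Jae -> Omar -> Vic -> Pia -> Kai -> Mae -> Nia -> Ava -> Gus -> Rex -> Ada -> Dee -> Ivy -> Wes -> Eli

Visit Zoe; enqueue Bo, Cyd, Jae, Omar, Vic, Pia → queue [Bo, Cyd, Jae, Omar, Vic, Pia]
Visit Bo; enqueue Kai, Mae → queue [Cyd, Jae, Omar, Vic, Pia, Kai, Mae]
Visit Cyd; enqueue Nia → queue [Jae, Omar, Vic, Pia, Kai, Mae, Nia]
Visit Jae; enqueue Ava, Gus, Rex → queue [Omar, Vic, Pia, Kai, Mae, Nia, Ava, Gus, Rex]
Visit Omar → queue [Vic, Pia, Kai, Mae, Nia, Ava, Gus, Rex]
Visit Vic → queue [Pia, Kai, Mae, Nia, Ava, Gus, Rex]
Visit Pia → queue [Kai, Mae, Nia, Ava, Gus, Rex]
Visit Kai; enqueue Ada → queue [Mae, Nia, Ava, Gus, Rex, Ada]
Visit Mae; enqueue Dee, Ivy, Wes, Eli → queue [Nia, Ava, Gus, Rex, Ada, Dee, Ivy, Wes, Eli]
Visit Nia → queue [Ava, Gus, Rex, Ada, Dee, Ivy, Wes, Eli]
Visit Ava → queue [Gus, Rex, Ada, Dee, Ivy, Wes, Eli]
Visit Gus → queue [Rex, Ada, Dee, Ivy, Wes, Eli]
Visit Rex → queue [Ada, Dee, Ivy, Wes, Eli]
Visit Ada → queue [Dee, Ivy, Wes, Eli]
Visit Dee → queue [Ivy, Wes, Eli]
Visit Ivy → queue [Wes, Eli]
Visit Wes → queue [Eli]
Visit Eli → queue []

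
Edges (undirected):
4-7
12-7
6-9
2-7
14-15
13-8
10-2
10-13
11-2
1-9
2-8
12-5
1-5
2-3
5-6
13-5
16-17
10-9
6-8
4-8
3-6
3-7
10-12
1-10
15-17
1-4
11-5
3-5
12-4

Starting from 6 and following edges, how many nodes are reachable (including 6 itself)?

BFS from 6 visits: 6, 9, 8, 5, 3, 10, 1, 13, 4, 2, 12, 11, 7
Reachable nodes: 13 of 17 total.

13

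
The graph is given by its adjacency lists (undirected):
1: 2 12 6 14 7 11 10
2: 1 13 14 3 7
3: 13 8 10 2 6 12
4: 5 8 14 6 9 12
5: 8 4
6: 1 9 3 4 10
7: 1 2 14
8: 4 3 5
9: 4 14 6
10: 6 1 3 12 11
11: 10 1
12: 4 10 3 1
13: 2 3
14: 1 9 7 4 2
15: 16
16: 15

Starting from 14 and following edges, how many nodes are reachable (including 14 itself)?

14

BFS from 14 visits: 14, 1, 2, 4, 7, 9, 6, 10, 11, 12, 3, 13, 5, 8
Reachable nodes: 14 of 16 total.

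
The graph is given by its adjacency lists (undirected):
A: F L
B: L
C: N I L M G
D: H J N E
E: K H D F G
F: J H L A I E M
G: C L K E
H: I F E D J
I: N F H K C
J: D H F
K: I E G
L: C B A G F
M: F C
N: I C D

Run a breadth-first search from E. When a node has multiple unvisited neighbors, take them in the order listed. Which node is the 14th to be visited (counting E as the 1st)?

Visit E; enqueue K, H, D, F, G → queue [K, H, D, F, G]
Visit K; enqueue I → queue [H, D, F, G, I]
Visit H; enqueue J → queue [D, F, G, I, J]
Visit D; enqueue N → queue [F, G, I, J, N]
Visit F; enqueue L, A, M → queue [G, I, J, N, L, A, M]
Visit G; enqueue C → queue [I, J, N, L, A, M, C]
Visit I → queue [J, N, L, A, M, C]
Visit J → queue [N, L, A, M, C]
Visit N → queue [L, A, M, C]
Visit L; enqueue B → queue [A, M, C, B]
Visit A → queue [M, C, B]
Visit M → queue [C, B]
Visit C → queue [B]
Visit B → queue []

Visit order: E, K, H, D, F, G, I, J, N, L, A, M, C, B

B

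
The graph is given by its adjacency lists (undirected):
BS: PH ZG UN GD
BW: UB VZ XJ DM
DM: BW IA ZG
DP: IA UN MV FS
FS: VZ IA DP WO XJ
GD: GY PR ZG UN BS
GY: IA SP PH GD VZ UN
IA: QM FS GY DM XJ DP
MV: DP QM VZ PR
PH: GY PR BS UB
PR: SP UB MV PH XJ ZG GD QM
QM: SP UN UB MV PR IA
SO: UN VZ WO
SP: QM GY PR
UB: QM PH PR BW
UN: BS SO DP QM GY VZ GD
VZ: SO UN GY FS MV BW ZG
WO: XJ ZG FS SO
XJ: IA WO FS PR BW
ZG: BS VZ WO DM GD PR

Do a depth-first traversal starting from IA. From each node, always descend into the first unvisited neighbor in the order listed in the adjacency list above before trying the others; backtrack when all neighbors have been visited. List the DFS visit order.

Visit IA
IA → QM
QM → SP
SP → GY
GY → PH
PH → PR
PR → UB
UB → BW
BW → VZ
VZ → SO
SO → UN
UN → BS
BS → ZG
ZG → WO
WO → XJ
XJ → FS
FS → DP
DP → MV
ZG → DM
ZG → GD

IA QM SP GY PH PR UB BW VZ SO UN BS ZG WO XJ FS DP MV DM GD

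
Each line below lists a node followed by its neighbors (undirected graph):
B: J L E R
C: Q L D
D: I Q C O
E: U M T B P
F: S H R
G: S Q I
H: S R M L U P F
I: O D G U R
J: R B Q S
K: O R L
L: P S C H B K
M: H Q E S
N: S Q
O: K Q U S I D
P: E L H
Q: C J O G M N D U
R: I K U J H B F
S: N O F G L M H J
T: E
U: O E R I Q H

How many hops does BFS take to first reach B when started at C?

Level 0: C
Level 1: D, L, Q
Level 2: B, G, H, I, J, K, M, N, O, P, S, U
Level 3: E, F, R
Level 4: T
B first appears at level 2.

2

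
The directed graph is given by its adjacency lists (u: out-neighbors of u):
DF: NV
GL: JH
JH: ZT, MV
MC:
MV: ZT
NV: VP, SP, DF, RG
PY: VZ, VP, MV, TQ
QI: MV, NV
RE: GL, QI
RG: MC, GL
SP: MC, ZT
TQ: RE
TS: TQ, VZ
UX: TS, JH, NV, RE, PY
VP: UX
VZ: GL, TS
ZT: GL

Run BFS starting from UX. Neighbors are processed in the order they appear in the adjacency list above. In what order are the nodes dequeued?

UX TS JH NV RE PY TQ VZ ZT MV VP SP DF RG GL QI MC

Visit UX; enqueue TS, JH, NV, RE, PY → queue [TS, JH, NV, RE, PY]
Visit TS; enqueue TQ, VZ → queue [JH, NV, RE, PY, TQ, VZ]
Visit JH; enqueue ZT, MV → queue [NV, RE, PY, TQ, VZ, ZT, MV]
Visit NV; enqueue VP, SP, DF, RG → queue [RE, PY, TQ, VZ, ZT, MV, VP, SP, DF, RG]
Visit RE; enqueue GL, QI → queue [PY, TQ, VZ, ZT, MV, VP, SP, DF, RG, GL, QI]
Visit PY → queue [TQ, VZ, ZT, MV, VP, SP, DF, RG, GL, QI]
Visit TQ → queue [VZ, ZT, MV, VP, SP, DF, RG, GL, QI]
Visit VZ → queue [ZT, MV, VP, SP, DF, RG, GL, QI]
Visit ZT → queue [MV, VP, SP, DF, RG, GL, QI]
Visit MV → queue [VP, SP, DF, RG, GL, QI]
Visit VP → queue [SP, DF, RG, GL, QI]
Visit SP; enqueue MC → queue [DF, RG, GL, QI, MC]
Visit DF → queue [RG, GL, QI, MC]
Visit RG → queue [GL, QI, MC]
Visit GL → queue [QI, MC]
Visit QI → queue [MC]
Visit MC → queue []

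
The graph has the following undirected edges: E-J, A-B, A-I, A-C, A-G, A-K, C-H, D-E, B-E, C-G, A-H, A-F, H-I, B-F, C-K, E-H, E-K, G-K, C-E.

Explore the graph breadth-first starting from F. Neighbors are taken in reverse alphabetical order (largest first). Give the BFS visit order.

F, B, A, E, K, I, H, G, C, J, D

Visit F; enqueue B, A → queue [B, A]
Visit B; enqueue E → queue [A, E]
Visit A; enqueue K, I, H, G, C → queue [E, K, I, H, G, C]
Visit E; enqueue J, D → queue [K, I, H, G, C, J, D]
Visit K → queue [I, H, G, C, J, D]
Visit I → queue [H, G, C, J, D]
Visit H → queue [G, C, J, D]
Visit G → queue [C, J, D]
Visit C → queue [J, D]
Visit J → queue [D]
Visit D → queue []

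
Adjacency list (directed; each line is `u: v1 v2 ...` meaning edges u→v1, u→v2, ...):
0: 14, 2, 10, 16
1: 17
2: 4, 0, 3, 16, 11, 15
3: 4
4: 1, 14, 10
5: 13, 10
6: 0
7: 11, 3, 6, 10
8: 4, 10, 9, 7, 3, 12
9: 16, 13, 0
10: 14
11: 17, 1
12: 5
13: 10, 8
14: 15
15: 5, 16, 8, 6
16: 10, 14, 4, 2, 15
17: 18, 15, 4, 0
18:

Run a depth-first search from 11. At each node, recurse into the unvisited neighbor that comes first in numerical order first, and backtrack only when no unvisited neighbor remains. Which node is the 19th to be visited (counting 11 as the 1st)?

18

Visit 11
11 → 1
1 → 17
17 → 0
0 → 2
2 → 3
3 → 4
4 → 10
10 → 14
14 → 15
15 → 5
5 → 13
13 → 8
8 → 7
7 → 6
8 → 9
9 → 16
8 → 12
17 → 18

Visit order: 11, 1, 17, 0, 2, 3, 4, 10, 14, 15, 5, 13, 8, 7, 6, 9, 16, 12, 18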